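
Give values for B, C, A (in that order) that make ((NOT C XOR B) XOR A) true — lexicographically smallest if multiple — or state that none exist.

B=0, C=0, A=0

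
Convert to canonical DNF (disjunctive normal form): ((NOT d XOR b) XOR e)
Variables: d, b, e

(NOT d AND NOT b AND NOT e) OR (NOT d AND b AND e) OR (d AND NOT b AND e) OR (d AND b AND NOT e)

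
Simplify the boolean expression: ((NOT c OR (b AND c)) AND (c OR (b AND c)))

By distribution ((E OR v) AND (E OR NOT v) = E):
= (b AND c)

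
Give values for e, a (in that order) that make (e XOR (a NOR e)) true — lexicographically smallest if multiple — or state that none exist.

e=0, a=0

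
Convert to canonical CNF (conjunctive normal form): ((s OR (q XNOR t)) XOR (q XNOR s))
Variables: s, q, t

(s OR q OR t) AND (s OR NOT q OR t) AND (NOT s OR NOT q OR t) AND (NOT s OR NOT q OR NOT t)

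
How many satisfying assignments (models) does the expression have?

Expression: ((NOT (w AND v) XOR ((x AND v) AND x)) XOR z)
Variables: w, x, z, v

Satisfying assignments: (0,0,0,0), (0,0,0,1), (0,1,0,0), (0,1,1,1), (1,0,0,0), (1,0,1,1), (1,1,0,0), (1,1,0,1)
Count: 8 out of 16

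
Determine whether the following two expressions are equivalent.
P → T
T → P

No, Converse is not equivalent to original (counterexample: T=0, P=1)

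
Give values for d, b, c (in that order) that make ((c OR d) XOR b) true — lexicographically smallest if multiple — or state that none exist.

d=0, b=0, c=1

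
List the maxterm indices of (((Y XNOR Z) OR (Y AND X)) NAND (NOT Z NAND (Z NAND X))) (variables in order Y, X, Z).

ΠM(5, 7) = (NOT Y OR X OR NOT Z) AND (NOT Y OR NOT X OR NOT Z)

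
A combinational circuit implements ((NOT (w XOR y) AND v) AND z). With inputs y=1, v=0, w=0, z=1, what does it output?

Substituting: ((NOT (0 XOR 1) AND 0) AND 1)
= 0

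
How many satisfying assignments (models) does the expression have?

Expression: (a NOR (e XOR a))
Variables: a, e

Satisfying assignments: (0,0)
Count: 1 out of 4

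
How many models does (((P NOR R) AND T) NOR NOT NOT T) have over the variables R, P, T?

Satisfying assignments: (0,0,0), (0,1,0), (1,0,0), (1,1,0)
Count: 4 out of 8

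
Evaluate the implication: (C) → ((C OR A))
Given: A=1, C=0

Antecedent (C) = 0; consequent ((C OR A)) = 1.
0 → 1 = 1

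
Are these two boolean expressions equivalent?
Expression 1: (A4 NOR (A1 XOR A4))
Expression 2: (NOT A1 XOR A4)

No. Counterexample: with A1=1, A4=1, Expression 1 = 0 but Expression 2 = 1.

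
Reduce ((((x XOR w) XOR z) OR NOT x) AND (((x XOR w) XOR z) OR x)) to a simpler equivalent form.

By distribution ((E OR v) AND (E OR NOT v) = E):
= ((x XOR w) XOR z)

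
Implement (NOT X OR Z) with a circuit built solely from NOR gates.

(((X NOR X) NOR Z) NOR ((X NOR X) NOR Z))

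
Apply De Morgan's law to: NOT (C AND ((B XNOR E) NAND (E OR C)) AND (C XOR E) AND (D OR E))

NOT C OR NOT ((B XNOR E) NAND (E OR C)) OR NOT (C XOR E) OR NOT (D OR E)
De Morgan's: NOT(AND of terms) = OR of negations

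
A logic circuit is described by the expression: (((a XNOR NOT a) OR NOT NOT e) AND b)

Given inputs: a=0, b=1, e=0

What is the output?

Substituting: (((0 XNOR NOT 0) OR NOT NOT 0) AND 1)
= 0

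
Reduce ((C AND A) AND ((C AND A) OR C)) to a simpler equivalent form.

By absorption (E AND (E OR v) = E):
= (C AND A)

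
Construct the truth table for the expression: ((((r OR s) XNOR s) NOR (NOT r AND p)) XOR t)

p | s | r | t | Output
----------------------
0 | 0 | 0 | 0 | 0
0 | 0 | 0 | 1 | 1
0 | 0 | 1 | 0 | 1
0 | 0 | 1 | 1 | 0
0 | 1 | 0 | 0 | 0
0 | 1 | 0 | 1 | 1
0 | 1 | 1 | 0 | 0
0 | 1 | 1 | 1 | 1
1 | 0 | 0 | 0 | 0
1 | 0 | 0 | 1 | 1
1 | 0 | 1 | 0 | 1
1 | 0 | 1 | 1 | 0
1 | 1 | 0 | 0 | 0
1 | 1 | 0 | 1 | 1
1 | 1 | 1 | 0 | 0
1 | 1 | 1 | 1 | 1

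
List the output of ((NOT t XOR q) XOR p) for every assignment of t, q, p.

t | q | p | Output
------------------
0 | 0 | 0 | 1
0 | 0 | 1 | 0
0 | 1 | 0 | 0
0 | 1 | 1 | 1
1 | 0 | 0 | 0
1 | 0 | 1 | 1
1 | 1 | 0 | 1
1 | 1 | 1 | 0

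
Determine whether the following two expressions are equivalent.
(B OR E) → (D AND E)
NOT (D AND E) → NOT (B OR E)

Yes, Contrapositive is always equivalent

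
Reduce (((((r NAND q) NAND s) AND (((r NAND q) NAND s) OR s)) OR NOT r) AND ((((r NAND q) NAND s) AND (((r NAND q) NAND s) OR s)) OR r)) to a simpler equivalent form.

By distribution ((E OR v) AND (E OR NOT v) = E) then absorption (E AND (E OR v) = E):
= ((r NAND q) NAND s)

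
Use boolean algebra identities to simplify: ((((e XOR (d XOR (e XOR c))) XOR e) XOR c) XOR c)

By XOR self-cancellation ((E XOR v) XOR v = E) then XOR self-cancellation ((E XOR v) XOR v = E):
= (d XOR (e XOR c))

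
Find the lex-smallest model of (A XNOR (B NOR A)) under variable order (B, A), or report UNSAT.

B=1, A=0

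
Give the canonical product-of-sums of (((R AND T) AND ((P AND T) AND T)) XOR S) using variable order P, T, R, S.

ΠM(0, 2, 4, 6, 8, 10, 12, 15) = (P OR T OR R OR S) AND (P OR T OR NOT R OR S) AND (P OR NOT T OR R OR S) AND (P OR NOT T OR NOT R OR S) AND (NOT P OR T OR R OR S) AND (NOT P OR T OR NOT R OR S) AND (NOT P OR NOT T OR R OR S) AND (NOT P OR NOT T OR NOT R OR NOT S)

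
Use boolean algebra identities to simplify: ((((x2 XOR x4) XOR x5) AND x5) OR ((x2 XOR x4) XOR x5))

By absorption (E OR (E AND v) = E):
= ((x2 XOR x4) XOR x5)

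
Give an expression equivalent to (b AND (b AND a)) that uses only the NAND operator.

((b NAND ((b NAND a) NAND (b NAND a))) NAND (b NAND ((b NAND a) NAND (b NAND a))))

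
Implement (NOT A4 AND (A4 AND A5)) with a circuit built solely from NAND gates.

(((A4 NAND A4) NAND ((A4 NAND A5) NAND (A4 NAND A5))) NAND ((A4 NAND A4) NAND ((A4 NAND A5) NAND (A4 NAND A5))))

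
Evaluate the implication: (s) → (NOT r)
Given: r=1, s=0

Antecedent (s) = 0; consequent (NOT r) = 0.
0 → 0 = 1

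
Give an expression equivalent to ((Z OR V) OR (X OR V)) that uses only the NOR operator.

((((Z NOR V) NOR (Z NOR V)) NOR ((X NOR V) NOR (X NOR V))) NOR (((Z NOR V) NOR (Z NOR V)) NOR ((X NOR V) NOR (X NOR V))))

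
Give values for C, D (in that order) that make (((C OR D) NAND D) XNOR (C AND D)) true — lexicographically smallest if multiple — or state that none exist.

C=0, D=1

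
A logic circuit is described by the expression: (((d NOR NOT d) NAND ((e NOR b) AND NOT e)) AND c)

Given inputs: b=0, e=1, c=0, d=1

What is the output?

Substituting: (((1 NOR NOT 1) NAND ((1 NOR 0) AND NOT 1)) AND 0)
= 0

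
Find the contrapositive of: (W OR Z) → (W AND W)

Contrapositive: NOT (W AND W) → NOT (W OR Z)
Note: A statement and its contrapositive are logically equivalent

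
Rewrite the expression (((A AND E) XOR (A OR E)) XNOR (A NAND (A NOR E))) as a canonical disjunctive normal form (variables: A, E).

(NOT A AND E) OR (A AND NOT E)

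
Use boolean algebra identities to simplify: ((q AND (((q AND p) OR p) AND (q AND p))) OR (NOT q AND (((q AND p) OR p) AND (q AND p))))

By distribution ((E AND v) OR (E AND NOT v) = E) then absorption (E AND (E OR v) = E):
= (q AND p)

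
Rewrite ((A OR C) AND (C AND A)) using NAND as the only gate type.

((((A NAND A) NAND (C NAND C)) NAND ((C NAND A) NAND (C NAND A))) NAND (((A NAND A) NAND (C NAND C)) NAND ((C NAND A) NAND (C NAND A))))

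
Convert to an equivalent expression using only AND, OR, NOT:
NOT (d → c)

d AND NOT c
(Negated implication: NOT(A → B) = A AND NOT B)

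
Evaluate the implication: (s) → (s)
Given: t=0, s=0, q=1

Antecedent (s) = 0; consequent (s) = 0.
0 → 0 = 1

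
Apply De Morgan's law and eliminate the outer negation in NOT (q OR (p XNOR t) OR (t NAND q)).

NOT q AND NOT (p XNOR t) AND NOT (t NAND q)
De Morgan's: NOT(OR of terms) = AND of negations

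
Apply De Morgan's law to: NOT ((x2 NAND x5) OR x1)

NOT (x2 NAND x5) AND NOT x1
De Morgan's: NOT(OR of terms) = AND of negations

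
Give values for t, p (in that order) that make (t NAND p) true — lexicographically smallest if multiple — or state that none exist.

t=0, p=0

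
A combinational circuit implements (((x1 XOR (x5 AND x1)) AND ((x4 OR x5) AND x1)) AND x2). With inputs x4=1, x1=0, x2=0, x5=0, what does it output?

Substituting: (((0 XOR (0 AND 0)) AND ((1 OR 0) AND 0)) AND 0)
= 0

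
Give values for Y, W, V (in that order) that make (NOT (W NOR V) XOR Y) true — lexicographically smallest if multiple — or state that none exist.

Y=0, W=0, V=1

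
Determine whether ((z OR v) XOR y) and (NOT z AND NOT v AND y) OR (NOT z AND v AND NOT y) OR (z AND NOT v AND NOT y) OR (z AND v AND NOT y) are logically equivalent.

Yes, they are equivalent — the two output columns agree on all 8 assignments:
z | v | y | Expression 1 | Expression 2
---------------------------------------
0 | 0 | 0 | 0 | 0
0 | 0 | 1 | 1 | 1
0 | 1 | 0 | 1 | 1
0 | 1 | 1 | 0 | 0
1 | 0 | 0 | 1 | 1
1 | 0 | 1 | 0 | 0
1 | 1 | 0 | 1 | 1
1 | 1 | 1 | 0 | 0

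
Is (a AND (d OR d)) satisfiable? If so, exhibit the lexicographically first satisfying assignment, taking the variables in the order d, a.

d=1, a=1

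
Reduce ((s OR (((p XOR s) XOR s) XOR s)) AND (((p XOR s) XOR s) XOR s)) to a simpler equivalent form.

By absorption (E AND (E OR v) = E) then XOR self-cancellation ((E XOR v) XOR v = E):
= (p XOR s)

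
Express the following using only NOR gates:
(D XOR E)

((((D NOR E) NOR (D NOR E)) NOR ((D NOR E) NOR (D NOR E))) NOR ((((D NOR D) NOR (E NOR E)) NOR ((D NOR D) NOR (E NOR E))) NOR (((D NOR D) NOR (E NOR E)) NOR ((D NOR D) NOR (E NOR E)))))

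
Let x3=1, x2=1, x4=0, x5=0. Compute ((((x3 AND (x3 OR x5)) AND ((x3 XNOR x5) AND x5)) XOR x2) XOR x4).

Substituting: ((((1 AND (1 OR 0)) AND ((1 XNOR 0) AND 0)) XOR 1) XOR 0)
= 1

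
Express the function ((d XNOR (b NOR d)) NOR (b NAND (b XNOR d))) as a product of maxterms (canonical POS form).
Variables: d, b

ΠM(0, 1, 2) = (d OR b) AND (d OR NOT b) AND (NOT d OR b)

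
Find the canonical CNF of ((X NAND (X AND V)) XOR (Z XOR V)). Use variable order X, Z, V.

(X OR Z OR NOT V) AND (X OR NOT Z OR V) AND (NOT X OR NOT Z OR V) AND (NOT X OR NOT Z OR NOT V)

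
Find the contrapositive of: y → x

Contrapositive: NOT x → NOT y
Note: A statement and its contrapositive are logically equivalent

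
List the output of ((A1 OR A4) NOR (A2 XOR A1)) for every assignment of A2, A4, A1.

A2 | A4 | A1 | Output
---------------------
0 | 0 | 0 | 1
0 | 0 | 1 | 0
0 | 1 | 0 | 0
0 | 1 | 1 | 0
1 | 0 | 0 | 0
1 | 0 | 1 | 0
1 | 1 | 0 | 0
1 | 1 | 1 | 0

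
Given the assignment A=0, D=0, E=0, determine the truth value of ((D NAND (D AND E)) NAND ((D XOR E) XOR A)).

Substituting: ((0 NAND (0 AND 0)) NAND ((0 XOR 0) XOR 0))
= 1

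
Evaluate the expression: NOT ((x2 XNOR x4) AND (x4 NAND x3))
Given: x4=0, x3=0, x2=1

Substituting: NOT ((1 XNOR 0) AND (0 NAND 0))
= 1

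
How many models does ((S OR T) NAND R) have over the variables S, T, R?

Satisfying assignments: (0,0,0), (0,0,1), (0,1,0), (1,0,0), (1,1,0)
Count: 5 out of 8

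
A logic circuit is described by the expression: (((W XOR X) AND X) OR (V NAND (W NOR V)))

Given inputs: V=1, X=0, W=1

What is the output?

Substituting: (((1 XOR 0) AND 0) OR (1 NAND (1 NOR 1)))
= 1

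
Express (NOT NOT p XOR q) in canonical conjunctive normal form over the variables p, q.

(p OR q) AND (NOT p OR NOT q)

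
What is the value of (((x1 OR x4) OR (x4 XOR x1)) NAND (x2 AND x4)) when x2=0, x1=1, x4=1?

Substituting: (((1 OR 1) OR (1 XOR 1)) NAND (0 AND 1))
= 1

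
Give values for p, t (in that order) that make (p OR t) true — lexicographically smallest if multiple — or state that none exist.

p=0, t=1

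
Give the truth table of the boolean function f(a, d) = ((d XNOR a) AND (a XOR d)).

a | d | Output
--------------
0 | 0 | 0
0 | 1 | 0
1 | 0 | 0
1 | 1 | 0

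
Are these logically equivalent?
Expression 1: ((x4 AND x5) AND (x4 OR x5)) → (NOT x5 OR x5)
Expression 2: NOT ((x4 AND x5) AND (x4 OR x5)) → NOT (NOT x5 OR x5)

No, Inverse is not equivalent to original (counterexample: x4=0, x5=0)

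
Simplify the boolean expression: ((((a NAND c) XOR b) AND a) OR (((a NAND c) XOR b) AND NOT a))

By distribution ((E AND v) OR (E AND NOT v) = E):
= ((a NAND c) XOR b)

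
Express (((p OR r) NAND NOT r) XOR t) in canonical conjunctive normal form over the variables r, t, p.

(r OR t OR NOT p) AND (r OR NOT t OR p) AND (NOT r OR NOT t OR p) AND (NOT r OR NOT t OR NOT p)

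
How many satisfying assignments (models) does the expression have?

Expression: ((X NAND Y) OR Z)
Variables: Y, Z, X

Satisfying assignments: (0,0,0), (0,0,1), (0,1,0), (0,1,1), (1,0,0), (1,1,0), (1,1,1)
Count: 7 out of 8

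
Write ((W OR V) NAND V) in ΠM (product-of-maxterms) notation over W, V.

ΠM(1, 3) = (W OR NOT V) AND (NOT W OR NOT V)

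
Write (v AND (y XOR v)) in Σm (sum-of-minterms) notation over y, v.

Σm(1) = (NOT y AND v)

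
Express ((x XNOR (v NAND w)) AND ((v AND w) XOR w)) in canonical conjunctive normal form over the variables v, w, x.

(v OR w OR x) AND (v OR w OR NOT x) AND (v OR NOT w OR x) AND (NOT v OR w OR x) AND (NOT v OR w OR NOT x) AND (NOT v OR NOT w OR x) AND (NOT v OR NOT w OR NOT x)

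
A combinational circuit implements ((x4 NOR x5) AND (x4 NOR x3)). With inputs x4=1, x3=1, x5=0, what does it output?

Substituting: ((1 NOR 0) AND (1 NOR 1))
= 0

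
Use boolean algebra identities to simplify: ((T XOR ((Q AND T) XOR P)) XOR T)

By XOR self-cancellation ((E XOR v) XOR v = E):
= ((Q AND T) XOR P)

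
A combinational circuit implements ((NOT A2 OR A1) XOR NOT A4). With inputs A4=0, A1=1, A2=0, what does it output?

Substituting: ((NOT 0 OR 1) XOR NOT 0)
= 0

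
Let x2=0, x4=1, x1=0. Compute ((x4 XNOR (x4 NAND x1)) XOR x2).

Substituting: ((1 XNOR (1 NAND 0)) XOR 0)
= 1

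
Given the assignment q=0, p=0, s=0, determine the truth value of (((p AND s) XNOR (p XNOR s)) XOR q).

Substituting: (((0 AND 0) XNOR (0 XNOR 0)) XOR 0)
= 0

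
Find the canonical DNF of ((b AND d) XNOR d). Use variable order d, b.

(NOT d AND NOT b) OR (NOT d AND b) OR (d AND b)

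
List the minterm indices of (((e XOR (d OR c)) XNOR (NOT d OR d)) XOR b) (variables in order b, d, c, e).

Σm(1, 2, 4, 6, 8, 11, 13, 15) = (NOT b AND NOT d AND NOT c AND e) OR (NOT b AND NOT d AND c AND NOT e) OR (NOT b AND d AND NOT c AND NOT e) OR (NOT b AND d AND c AND NOT e) OR (b AND NOT d AND NOT c AND NOT e) OR (b AND NOT d AND c AND e) OR (b AND d AND NOT c AND e) OR (b AND d AND c AND e)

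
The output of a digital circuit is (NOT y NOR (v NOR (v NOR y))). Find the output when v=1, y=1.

Substituting: (NOT 1 NOR (1 NOR (1 NOR 1)))
= 1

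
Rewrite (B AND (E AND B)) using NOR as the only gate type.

((B NOR B) NOR (((E NOR E) NOR (B NOR B)) NOR ((E NOR E) NOR (B NOR B))))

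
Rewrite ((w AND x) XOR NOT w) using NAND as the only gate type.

((((w NAND x) NAND (w NAND x)) NAND (((w NAND x) NAND (w NAND x)) NAND (w NAND w))) NAND ((w NAND w) NAND (((w NAND x) NAND (w NAND x)) NAND (w NAND w))))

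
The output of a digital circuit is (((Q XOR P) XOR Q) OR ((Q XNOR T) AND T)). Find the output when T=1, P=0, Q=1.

Substituting: (((1 XOR 0) XOR 1) OR ((1 XNOR 1) AND 1))
= 1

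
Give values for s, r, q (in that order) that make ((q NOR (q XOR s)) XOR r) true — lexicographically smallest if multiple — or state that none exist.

s=0, r=0, q=0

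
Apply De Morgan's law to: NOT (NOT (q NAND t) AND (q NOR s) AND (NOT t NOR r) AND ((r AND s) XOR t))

(q NAND t) OR NOT (q NOR s) OR NOT (NOT t NOR r) OR NOT ((r AND s) XOR t)
De Morgan's: NOT(AND of terms) = OR of negations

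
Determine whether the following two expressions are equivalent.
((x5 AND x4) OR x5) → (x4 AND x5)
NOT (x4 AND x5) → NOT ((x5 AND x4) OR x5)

Yes, Contrapositive is always equivalent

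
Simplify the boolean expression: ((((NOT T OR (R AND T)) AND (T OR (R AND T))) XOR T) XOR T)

By XOR self-cancellation ((E XOR v) XOR v = E) then distribution ((E OR v) AND (E OR NOT v) = E):
= (R AND T)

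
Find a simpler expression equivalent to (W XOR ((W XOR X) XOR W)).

By XOR self-cancellation ((E XOR v) XOR v = E):
= (W XOR X)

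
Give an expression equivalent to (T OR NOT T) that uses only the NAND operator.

((T NAND T) NAND ((T NAND T) NAND (T NAND T)))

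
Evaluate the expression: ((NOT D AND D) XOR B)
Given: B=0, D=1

Substituting: ((NOT 1 AND 1) XOR 0)
= 0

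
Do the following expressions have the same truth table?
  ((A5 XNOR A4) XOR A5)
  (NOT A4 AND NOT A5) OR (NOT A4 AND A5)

Yes, they are equivalent — the two output columns agree on all 4 assignments:
A4 | A5 | Expression 1 | Expression 2
-------------------------------------
0 | 0 | 1 | 1
0 | 1 | 1 | 1
1 | 0 | 0 | 0
1 | 1 | 0 | 0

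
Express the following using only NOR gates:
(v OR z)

((v NOR z) NOR (v NOR z))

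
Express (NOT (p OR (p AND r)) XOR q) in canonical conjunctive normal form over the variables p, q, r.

(p OR NOT q OR r) AND (p OR NOT q OR NOT r) AND (NOT p OR q OR r) AND (NOT p OR q OR NOT r)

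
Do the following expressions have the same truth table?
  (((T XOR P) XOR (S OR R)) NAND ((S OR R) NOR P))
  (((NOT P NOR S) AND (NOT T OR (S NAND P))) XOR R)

No. Counterexample: with S=0, T=0, R=0, P=0, Expression 1 = 1 but Expression 2 = 0.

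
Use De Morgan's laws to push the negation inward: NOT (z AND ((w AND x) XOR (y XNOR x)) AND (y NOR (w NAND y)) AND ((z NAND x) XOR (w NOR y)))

NOT z OR NOT ((w AND x) XOR (y XNOR x)) OR NOT (y NOR (w NAND y)) OR NOT ((z NAND x) XOR (w NOR y))
De Morgan's: NOT(AND of terms) = OR of negations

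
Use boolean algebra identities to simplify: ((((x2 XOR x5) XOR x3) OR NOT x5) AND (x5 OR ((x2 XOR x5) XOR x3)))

By distribution ((E OR v) AND (E OR NOT v) = E):
= ((x2 XOR x5) XOR x3)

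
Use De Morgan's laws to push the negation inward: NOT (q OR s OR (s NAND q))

NOT q AND NOT s AND NOT (s NAND q)
De Morgan's: NOT(OR of terms) = AND of negations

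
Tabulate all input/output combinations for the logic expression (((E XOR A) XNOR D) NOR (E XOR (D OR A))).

A | D | E | Output
------------------
0 | 0 | 0 | 0
0 | 0 | 1 | 0
0 | 1 | 0 | 0
0 | 1 | 1 | 0
1 | 0 | 0 | 0
1 | 0 | 1 | 0
1 | 1 | 0 | 0
1 | 1 | 1 | 1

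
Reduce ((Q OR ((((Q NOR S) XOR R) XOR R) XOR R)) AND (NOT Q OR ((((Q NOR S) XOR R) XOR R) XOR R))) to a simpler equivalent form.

By distribution ((E OR v) AND (E OR NOT v) = E) then XOR self-cancellation ((E XOR v) XOR v = E):
= ((Q NOR S) XOR R)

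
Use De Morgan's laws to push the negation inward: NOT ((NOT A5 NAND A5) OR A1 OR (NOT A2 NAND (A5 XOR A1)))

NOT (NOT A5 NAND A5) AND NOT A1 AND NOT (NOT A2 NAND (A5 XOR A1))
De Morgan's: NOT(OR of terms) = AND of negations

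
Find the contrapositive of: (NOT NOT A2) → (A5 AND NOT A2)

Contrapositive: NOT (A5 AND NOT A2) → NOT A2
Note: A statement and its contrapositive are logically equivalent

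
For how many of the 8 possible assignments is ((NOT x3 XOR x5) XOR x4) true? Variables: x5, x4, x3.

Satisfying assignments: (0,0,0), (0,1,1), (1,0,1), (1,1,0)
Count: 4 out of 8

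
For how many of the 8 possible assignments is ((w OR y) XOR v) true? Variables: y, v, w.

Satisfying assignments: (0,0,1), (0,1,0), (1,0,0), (1,0,1)
Count: 4 out of 8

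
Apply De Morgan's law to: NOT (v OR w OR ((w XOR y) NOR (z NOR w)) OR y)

NOT v AND NOT w AND NOT ((w XOR y) NOR (z NOR w)) AND NOT y
De Morgan's: NOT(OR of terms) = AND of negations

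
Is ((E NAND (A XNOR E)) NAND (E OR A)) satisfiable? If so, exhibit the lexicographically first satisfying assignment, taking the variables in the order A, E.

A=0, E=0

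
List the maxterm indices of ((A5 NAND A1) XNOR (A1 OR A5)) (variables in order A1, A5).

ΠM(0, 3) = (A1 OR A5) AND (NOT A1 OR NOT A5)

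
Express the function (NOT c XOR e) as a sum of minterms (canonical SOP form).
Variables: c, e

Σm(0, 3) = (NOT c AND NOT e) OR (c AND e)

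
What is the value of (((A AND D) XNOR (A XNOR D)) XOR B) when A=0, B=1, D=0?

Substituting: (((0 AND 0) XNOR (0 XNOR 0)) XOR 1)
= 1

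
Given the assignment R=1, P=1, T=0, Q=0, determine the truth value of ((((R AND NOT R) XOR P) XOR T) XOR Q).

Substituting: ((((1 AND NOT 1) XOR 1) XOR 0) XOR 0)
= 1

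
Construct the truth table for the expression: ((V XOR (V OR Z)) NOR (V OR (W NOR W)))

W | V | Z | Output
------------------
0 | 0 | 0 | 0
0 | 0 | 1 | 0
0 | 1 | 0 | 0
0 | 1 | 1 | 0
1 | 0 | 0 | 1
1 | 0 | 1 | 0
1 | 1 | 0 | 0
1 | 1 | 1 | 0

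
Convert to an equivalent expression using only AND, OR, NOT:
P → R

NOT P OR R
(Implication elimination: A → B = NOT A OR B)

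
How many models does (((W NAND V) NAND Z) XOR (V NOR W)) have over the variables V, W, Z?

Satisfying assignments: (0,0,1), (0,1,0), (1,0,0), (1,1,0), (1,1,1)
Count: 5 out of 8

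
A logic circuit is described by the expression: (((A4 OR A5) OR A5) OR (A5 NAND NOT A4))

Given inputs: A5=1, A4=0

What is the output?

Substituting: (((0 OR 1) OR 1) OR (1 NAND NOT 0))
= 1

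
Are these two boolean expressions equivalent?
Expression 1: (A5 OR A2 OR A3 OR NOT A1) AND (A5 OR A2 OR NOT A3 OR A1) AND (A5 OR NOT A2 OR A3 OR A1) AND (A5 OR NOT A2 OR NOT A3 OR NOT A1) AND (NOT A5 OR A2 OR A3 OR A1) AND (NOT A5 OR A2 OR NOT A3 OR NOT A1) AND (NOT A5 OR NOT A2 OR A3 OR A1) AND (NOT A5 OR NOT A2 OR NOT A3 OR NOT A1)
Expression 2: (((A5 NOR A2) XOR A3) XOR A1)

Yes, they are equivalent — the two output columns agree on all 16 assignments:
A5 | A2 | A3 | A1 | Expression 1 | Expression 2
-----------------------------------------------
0 | 0 | 0 | 0 | 1 | 1
0 | 0 | 0 | 1 | 0 | 0
0 | 0 | 1 | 0 | 0 | 0
0 | 0 | 1 | 1 | 1 | 1
0 | 1 | 0 | 0 | 0 | 0
0 | 1 | 0 | 1 | 1 | 1
0 | 1 | 1 | 0 | 1 | 1
0 | 1 | 1 | 1 | 0 | 0
1 | 0 | 0 | 0 | 0 | 0
1 | 0 | 0 | 1 | 1 | 1
1 | 0 | 1 | 0 | 1 | 1
1 | 0 | 1 | 1 | 0 | 0
1 | 1 | 0 | 0 | 0 | 0
1 | 1 | 0 | 1 | 1 | 1
1 | 1 | 1 | 0 | 1 | 1
1 | 1 | 1 | 1 | 0 | 0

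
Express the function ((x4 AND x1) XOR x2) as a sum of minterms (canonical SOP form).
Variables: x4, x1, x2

Σm(1, 3, 5, 6) = (NOT x4 AND NOT x1 AND x2) OR (NOT x4 AND x1 AND x2) OR (x4 AND NOT x1 AND x2) OR (x4 AND x1 AND NOT x2)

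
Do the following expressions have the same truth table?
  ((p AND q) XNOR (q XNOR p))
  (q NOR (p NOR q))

No. Counterexample: with p=0, q=1, Expression 1 = 1 but Expression 2 = 0.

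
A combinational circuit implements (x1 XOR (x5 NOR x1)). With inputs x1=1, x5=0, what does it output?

Substituting: (1 XOR (0 NOR 1))
= 1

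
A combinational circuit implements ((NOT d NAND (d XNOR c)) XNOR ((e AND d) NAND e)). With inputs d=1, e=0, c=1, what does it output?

Substituting: ((NOT 1 NAND (1 XNOR 1)) XNOR ((0 AND 1) NAND 0))
= 1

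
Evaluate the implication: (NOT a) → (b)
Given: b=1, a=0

Antecedent (NOT a) = 1; consequent (b) = 1.
1 → 1 = 1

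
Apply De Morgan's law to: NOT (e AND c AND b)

NOT e OR NOT c OR NOT b
De Morgan's: NOT(AND of terms) = OR of negations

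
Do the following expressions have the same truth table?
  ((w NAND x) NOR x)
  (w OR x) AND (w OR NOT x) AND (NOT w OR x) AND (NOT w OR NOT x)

Yes, they are equivalent — the two output columns agree on all 4 assignments:
w | x | Expression 1 | Expression 2
-----------------------------------
0 | 0 | 0 | 0
0 | 1 | 0 | 0
1 | 0 | 0 | 0
1 | 1 | 0 | 0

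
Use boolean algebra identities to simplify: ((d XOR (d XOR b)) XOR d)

By XOR self-cancellation ((E XOR v) XOR v = E):
= (d XOR b)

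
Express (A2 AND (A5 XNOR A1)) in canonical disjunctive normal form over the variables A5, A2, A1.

(NOT A5 AND A2 AND NOT A1) OR (A5 AND A2 AND A1)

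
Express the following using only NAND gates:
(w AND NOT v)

((w NAND (v NAND v)) NAND (w NAND (v NAND v)))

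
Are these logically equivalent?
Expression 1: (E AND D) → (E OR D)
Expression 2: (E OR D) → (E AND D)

No, Converse is not equivalent to original (counterexample: E=0, A=0, D=1)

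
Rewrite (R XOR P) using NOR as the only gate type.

((((R NOR P) NOR (R NOR P)) NOR ((R NOR P) NOR (R NOR P))) NOR ((((R NOR R) NOR (P NOR P)) NOR ((R NOR R) NOR (P NOR P))) NOR (((R NOR R) NOR (P NOR P)) NOR ((R NOR R) NOR (P NOR P)))))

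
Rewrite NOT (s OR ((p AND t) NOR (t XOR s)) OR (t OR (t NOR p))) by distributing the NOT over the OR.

NOT s AND NOT ((p AND t) NOR (t XOR s)) AND NOT (t OR (t NOR p))
De Morgan's: NOT(OR of terms) = AND of negations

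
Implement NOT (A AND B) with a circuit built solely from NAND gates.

(((A NAND B) NAND (A NAND B)) NAND ((A NAND B) NAND (A NAND B)))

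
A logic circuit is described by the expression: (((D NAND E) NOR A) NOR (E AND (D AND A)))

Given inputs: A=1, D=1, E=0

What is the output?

Substituting: (((1 NAND 0) NOR 1) NOR (0 AND (1 AND 1)))
= 1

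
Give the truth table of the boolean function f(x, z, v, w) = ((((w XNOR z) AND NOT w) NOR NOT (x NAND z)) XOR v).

x | z | v | w | Output
----------------------
0 | 0 | 0 | 0 | 0
0 | 0 | 0 | 1 | 1
0 | 0 | 1 | 0 | 1
0 | 0 | 1 | 1 | 0
0 | 1 | 0 | 0 | 1
0 | 1 | 0 | 1 | 1
0 | 1 | 1 | 0 | 0
0 | 1 | 1 | 1 | 0
1 | 0 | 0 | 0 | 0
1 | 0 | 0 | 1 | 1
1 | 0 | 1 | 0 | 1
1 | 0 | 1 | 1 | 0
1 | 1 | 0 | 0 | 0
1 | 1 | 0 | 1 | 0
1 | 1 | 1 | 0 | 1
1 | 1 | 1 | 1 | 1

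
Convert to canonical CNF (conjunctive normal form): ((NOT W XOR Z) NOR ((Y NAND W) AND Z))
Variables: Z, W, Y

(Z OR W OR Y) AND (Z OR W OR NOT Y) AND (NOT Z OR W OR Y) AND (NOT Z OR W OR NOT Y) AND (NOT Z OR NOT W OR Y) AND (NOT Z OR NOT W OR NOT Y)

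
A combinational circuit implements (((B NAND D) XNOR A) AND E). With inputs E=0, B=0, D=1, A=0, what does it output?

Substituting: (((0 NAND 1) XNOR 0) AND 0)
= 0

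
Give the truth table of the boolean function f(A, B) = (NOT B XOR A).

A | B | Output
--------------
0 | 0 | 1
0 | 1 | 0
1 | 0 | 0
1 | 1 | 1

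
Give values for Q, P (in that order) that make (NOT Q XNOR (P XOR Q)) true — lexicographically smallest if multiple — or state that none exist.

Q=0, P=1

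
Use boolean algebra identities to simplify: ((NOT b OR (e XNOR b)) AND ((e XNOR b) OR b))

By distribution ((E OR v) AND (E OR NOT v) = E):
= (e XNOR b)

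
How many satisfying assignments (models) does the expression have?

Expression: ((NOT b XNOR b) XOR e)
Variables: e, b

Satisfying assignments: (1,0), (1,1)
Count: 2 out of 4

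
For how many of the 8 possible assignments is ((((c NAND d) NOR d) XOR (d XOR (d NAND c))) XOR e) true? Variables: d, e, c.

Satisfying assignments: (0,0,0), (0,0,1), (1,0,1), (1,1,0)
Count: 4 out of 8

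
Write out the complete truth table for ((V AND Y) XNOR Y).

Y | V | Output
--------------
0 | 0 | 1
0 | 1 | 1
1 | 0 | 0
1 | 1 | 1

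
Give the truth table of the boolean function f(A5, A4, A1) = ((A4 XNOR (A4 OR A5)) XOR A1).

A5 | A4 | A1 | Output
---------------------
0 | 0 | 0 | 1
0 | 0 | 1 | 0
0 | 1 | 0 | 1
0 | 1 | 1 | 0
1 | 0 | 0 | 0
1 | 0 | 1 | 1
1 | 1 | 0 | 1
1 | 1 | 1 | 0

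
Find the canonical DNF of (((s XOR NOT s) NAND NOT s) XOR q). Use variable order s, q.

(NOT s AND q) OR (s AND NOT q)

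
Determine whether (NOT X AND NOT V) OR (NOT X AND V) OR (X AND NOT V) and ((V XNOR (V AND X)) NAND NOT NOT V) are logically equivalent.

Yes, they are equivalent — the two output columns agree on all 4 assignments:
X | V | Expression 1 | Expression 2
-----------------------------------
0 | 0 | 1 | 1
0 | 1 | 1 | 1
1 | 0 | 1 | 1
1 | 1 | 0 | 0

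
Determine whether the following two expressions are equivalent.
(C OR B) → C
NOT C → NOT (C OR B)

Yes, Contrapositive is always equivalent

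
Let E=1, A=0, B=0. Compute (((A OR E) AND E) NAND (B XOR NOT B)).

Substituting: (((0 OR 1) AND 1) NAND (0 XOR NOT 0))
= 0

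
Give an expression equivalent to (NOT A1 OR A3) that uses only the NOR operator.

(((A1 NOR A1) NOR A3) NOR ((A1 NOR A1) NOR A3))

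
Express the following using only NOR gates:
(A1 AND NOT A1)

((A1 NOR A1) NOR ((A1 NOR A1) NOR (A1 NOR A1)))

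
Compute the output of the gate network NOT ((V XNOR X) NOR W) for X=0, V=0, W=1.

Substituting: NOT ((0 XNOR 0) NOR 1)
= 1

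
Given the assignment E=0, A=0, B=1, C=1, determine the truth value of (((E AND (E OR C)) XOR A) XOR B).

Substituting: (((0 AND (0 OR 1)) XOR 0) XOR 1)
= 1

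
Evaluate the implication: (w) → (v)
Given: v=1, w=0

Antecedent (w) = 0; consequent (v) = 1.
0 → 1 = 1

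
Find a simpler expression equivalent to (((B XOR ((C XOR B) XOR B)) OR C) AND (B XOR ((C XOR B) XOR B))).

By absorption (E AND (E OR v) = E) then XOR self-cancellation ((E XOR v) XOR v = E):
= (C XOR B)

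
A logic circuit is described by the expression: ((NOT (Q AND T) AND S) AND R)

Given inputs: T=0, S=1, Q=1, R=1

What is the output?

Substituting: ((NOT (1 AND 0) AND 1) AND 1)
= 1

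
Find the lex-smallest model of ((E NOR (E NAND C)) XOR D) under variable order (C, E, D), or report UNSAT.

C=0, E=0, D=1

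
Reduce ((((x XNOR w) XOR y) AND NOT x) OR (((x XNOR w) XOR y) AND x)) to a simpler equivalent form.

By distribution ((E AND v) OR (E AND NOT v) = E):
= ((x XNOR w) XOR y)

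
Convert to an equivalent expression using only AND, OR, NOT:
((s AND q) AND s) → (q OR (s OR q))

NOT ((s AND q) AND s) OR (q OR (s OR q))
(Implication elimination: A → B = NOT A OR B)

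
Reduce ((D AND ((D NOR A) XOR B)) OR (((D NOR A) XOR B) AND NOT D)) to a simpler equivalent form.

By distribution ((E AND v) OR (E AND NOT v) = E):
= ((D NOR A) XOR B)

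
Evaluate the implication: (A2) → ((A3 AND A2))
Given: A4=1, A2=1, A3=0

Antecedent (A2) = 1; consequent ((A3 AND A2)) = 0.
1 → 0 = 0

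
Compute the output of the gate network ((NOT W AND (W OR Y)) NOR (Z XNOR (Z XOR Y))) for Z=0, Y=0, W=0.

Substituting: ((NOT 0 AND (0 OR 0)) NOR (0 XNOR (0 XOR 0)))
= 0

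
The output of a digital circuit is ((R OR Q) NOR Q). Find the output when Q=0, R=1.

Substituting: ((1 OR 0) NOR 0)
= 0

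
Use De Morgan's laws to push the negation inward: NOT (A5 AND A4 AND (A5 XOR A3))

NOT A5 OR NOT A4 OR NOT (A5 XOR A3)
De Morgan's: NOT(AND of terms) = OR of negations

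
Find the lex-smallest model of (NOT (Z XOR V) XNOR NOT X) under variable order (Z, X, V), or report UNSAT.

Z=0, X=0, V=0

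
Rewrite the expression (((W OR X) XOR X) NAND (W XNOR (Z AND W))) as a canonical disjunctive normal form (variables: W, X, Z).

(NOT W AND NOT X AND NOT Z) OR (NOT W AND NOT X AND Z) OR (NOT W AND X AND NOT Z) OR (NOT W AND X AND Z) OR (W AND NOT X AND NOT Z) OR (W AND X AND NOT Z) OR (W AND X AND Z)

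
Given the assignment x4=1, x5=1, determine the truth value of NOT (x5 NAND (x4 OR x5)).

Substituting: NOT (1 NAND (1 OR 1))
= 1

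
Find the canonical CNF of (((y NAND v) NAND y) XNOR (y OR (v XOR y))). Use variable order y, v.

(y OR v) AND (NOT y OR v)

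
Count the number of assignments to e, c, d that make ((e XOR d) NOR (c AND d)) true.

Satisfying assignments: (0,0,0), (0,1,0), (1,0,1)
Count: 3 out of 8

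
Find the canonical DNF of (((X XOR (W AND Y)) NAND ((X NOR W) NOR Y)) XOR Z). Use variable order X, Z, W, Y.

(NOT X AND NOT Z AND NOT W AND NOT Y) OR (NOT X AND NOT Z AND NOT W AND Y) OR (NOT X AND NOT Z AND W AND NOT Y) OR (NOT X AND NOT Z AND W AND Y) OR (X AND NOT Z AND NOT W AND Y) OR (X AND NOT Z AND W AND Y) OR (X AND Z AND NOT W AND NOT Y) OR (X AND Z AND W AND NOT Y)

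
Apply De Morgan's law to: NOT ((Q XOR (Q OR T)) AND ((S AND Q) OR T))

NOT (Q XOR (Q OR T)) OR NOT ((S AND Q) OR T)
De Morgan's: NOT(AND of terms) = OR of negations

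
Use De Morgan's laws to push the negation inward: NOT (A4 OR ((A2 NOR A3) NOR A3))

NOT A4 AND NOT ((A2 NOR A3) NOR A3)
De Morgan's: NOT(OR of terms) = AND of negations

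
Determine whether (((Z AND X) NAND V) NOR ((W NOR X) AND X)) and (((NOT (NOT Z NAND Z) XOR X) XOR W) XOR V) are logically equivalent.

No. Counterexample: with X=0, W=0, V=1, Z=0, Expression 1 = 0 but Expression 2 = 1.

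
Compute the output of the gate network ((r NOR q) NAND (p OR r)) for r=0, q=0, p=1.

Substituting: ((0 NOR 0) NAND (1 OR 0))
= 0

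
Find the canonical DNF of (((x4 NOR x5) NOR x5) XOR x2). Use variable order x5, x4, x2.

(NOT x5 AND NOT x4 AND x2) OR (NOT x5 AND x4 AND NOT x2) OR (x5 AND NOT x4 AND x2) OR (x5 AND x4 AND x2)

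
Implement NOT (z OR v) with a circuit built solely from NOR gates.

(((z NOR v) NOR (z NOR v)) NOR ((z NOR v) NOR (z NOR v)))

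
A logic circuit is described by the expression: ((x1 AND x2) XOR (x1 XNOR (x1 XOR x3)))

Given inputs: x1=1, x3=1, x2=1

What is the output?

Substituting: ((1 AND 1) XOR (1 XNOR (1 XOR 1)))
= 1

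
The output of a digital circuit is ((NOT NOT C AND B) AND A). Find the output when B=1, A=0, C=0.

Substituting: ((NOT NOT 0 AND 1) AND 0)
= 0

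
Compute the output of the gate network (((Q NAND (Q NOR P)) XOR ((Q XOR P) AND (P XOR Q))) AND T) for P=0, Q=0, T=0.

Substituting: (((0 NAND (0 NOR 0)) XOR ((0 XOR 0) AND (0 XOR 0))) AND 0)
= 0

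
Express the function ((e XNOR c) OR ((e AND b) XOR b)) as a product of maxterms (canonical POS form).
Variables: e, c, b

ΠM(2, 4, 5) = (e OR NOT c OR b) AND (NOT e OR c OR b) AND (NOT e OR c OR NOT b)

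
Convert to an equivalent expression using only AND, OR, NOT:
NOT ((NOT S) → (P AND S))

(NOT S) AND NOT (P AND S)
(Negated implication: NOT(A → B) = A AND NOT B)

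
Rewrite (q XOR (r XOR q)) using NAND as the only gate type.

((q NAND (q NAND ((r NAND (r NAND q)) NAND (q NAND (r NAND q))))) NAND (((r NAND (r NAND q)) NAND (q NAND (r NAND q))) NAND (q NAND ((r NAND (r NAND q)) NAND (q NAND (r NAND q))))))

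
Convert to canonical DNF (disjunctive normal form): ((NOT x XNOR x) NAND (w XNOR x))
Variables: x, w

(NOT x AND NOT w) OR (NOT x AND w) OR (x AND NOT w) OR (x AND w)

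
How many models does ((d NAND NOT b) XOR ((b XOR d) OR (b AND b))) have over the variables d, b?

Satisfying assignments: (0,0), (1,0)
Count: 2 out of 4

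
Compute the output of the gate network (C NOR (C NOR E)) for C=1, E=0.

Substituting: (1 NOR (1 NOR 0))
= 0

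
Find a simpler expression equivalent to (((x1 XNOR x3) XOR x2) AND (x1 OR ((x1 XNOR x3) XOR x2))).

By absorption (E AND (E OR v) = E):
= ((x1 XNOR x3) XOR x2)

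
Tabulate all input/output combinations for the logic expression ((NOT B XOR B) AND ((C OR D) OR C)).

D | B | C | Output
------------------
0 | 0 | 0 | 0
0 | 0 | 1 | 1
0 | 1 | 0 | 0
0 | 1 | 1 | 1
1 | 0 | 0 | 1
1 | 0 | 1 | 1
1 | 1 | 0 | 1
1 | 1 | 1 | 1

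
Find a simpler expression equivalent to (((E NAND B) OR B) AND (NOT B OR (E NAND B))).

By distribution ((E OR v) AND (E OR NOT v) = E):
= (E NAND B)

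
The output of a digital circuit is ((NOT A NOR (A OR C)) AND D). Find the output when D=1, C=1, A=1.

Substituting: ((NOT 1 NOR (1 OR 1)) AND 1)
= 0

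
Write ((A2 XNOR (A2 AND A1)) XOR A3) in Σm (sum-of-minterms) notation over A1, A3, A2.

Σm(0, 3, 4, 5) = (NOT A1 AND NOT A3 AND NOT A2) OR (NOT A1 AND A3 AND A2) OR (A1 AND NOT A3 AND NOT A2) OR (A1 AND NOT A3 AND A2)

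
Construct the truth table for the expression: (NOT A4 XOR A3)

A3 | A4 | Output
----------------
0 | 0 | 1
0 | 1 | 0
1 | 0 | 0
1 | 1 | 1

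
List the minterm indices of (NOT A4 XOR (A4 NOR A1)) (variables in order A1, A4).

Σm(2) = (A1 AND NOT A4)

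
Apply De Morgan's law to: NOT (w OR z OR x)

NOT w AND NOT z AND NOT x
De Morgan's: NOT(OR of terms) = AND of negations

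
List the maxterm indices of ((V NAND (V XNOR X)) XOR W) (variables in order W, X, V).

ΠM(3, 4, 5, 6) = (W OR NOT X OR NOT V) AND (NOT W OR X OR V) AND (NOT W OR X OR NOT V) AND (NOT W OR NOT X OR V)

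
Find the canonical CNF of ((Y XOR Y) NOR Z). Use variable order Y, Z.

(Y OR NOT Z) AND (NOT Y OR NOT Z)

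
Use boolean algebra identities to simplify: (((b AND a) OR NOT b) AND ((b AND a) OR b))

By distribution ((E OR v) AND (E OR NOT v) = E):
= (b AND a)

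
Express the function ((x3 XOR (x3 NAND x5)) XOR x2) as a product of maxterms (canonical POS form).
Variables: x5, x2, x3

ΠM(1, 2, 6, 7) = (x5 OR x2 OR NOT x3) AND (x5 OR NOT x2 OR x3) AND (NOT x5 OR NOT x2 OR x3) AND (NOT x5 OR NOT x2 OR NOT x3)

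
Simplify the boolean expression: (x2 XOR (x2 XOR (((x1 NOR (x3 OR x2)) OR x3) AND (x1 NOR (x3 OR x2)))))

By XOR self-cancellation ((E XOR v) XOR v = E) then absorption (E AND (E OR v) = E):
= (x1 NOR (x3 OR x2))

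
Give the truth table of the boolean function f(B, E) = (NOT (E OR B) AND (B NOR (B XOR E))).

B | E | Output
--------------
0 | 0 | 1
0 | 1 | 0
1 | 0 | 0
1 | 1 | 0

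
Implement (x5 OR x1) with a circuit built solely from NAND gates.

((x5 NAND x5) NAND (x1 NAND x1))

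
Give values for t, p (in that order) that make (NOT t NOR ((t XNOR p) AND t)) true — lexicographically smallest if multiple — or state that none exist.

t=1, p=0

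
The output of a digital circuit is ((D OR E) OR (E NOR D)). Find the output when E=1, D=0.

Substituting: ((0 OR 1) OR (1 NOR 0))
= 1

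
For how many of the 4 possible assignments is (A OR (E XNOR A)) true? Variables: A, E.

Satisfying assignments: (0,0), (1,0), (1,1)
Count: 3 out of 4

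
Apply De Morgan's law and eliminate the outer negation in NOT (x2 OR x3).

NOT x2 AND NOT x3
De Morgan's: NOT(OR of terms) = AND of negations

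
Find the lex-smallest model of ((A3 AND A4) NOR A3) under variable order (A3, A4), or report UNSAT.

A3=0, A4=0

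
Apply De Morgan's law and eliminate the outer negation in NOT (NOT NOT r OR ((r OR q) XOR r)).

NOT r AND NOT ((r OR q) XOR r)
De Morgan's: NOT(OR of terms) = AND of negations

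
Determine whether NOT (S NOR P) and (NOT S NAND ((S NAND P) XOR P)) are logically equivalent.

Yes, they are equivalent — the two output columns agree on all 4 assignments:
S | P | Expression 1 | Expression 2
-----------------------------------
0 | 0 | 0 | 0
0 | 1 | 1 | 1
1 | 0 | 1 | 1
1 | 1 | 1 | 1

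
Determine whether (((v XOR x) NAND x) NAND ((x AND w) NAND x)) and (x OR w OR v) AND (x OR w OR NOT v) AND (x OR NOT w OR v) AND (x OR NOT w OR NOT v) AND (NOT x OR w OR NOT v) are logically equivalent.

Yes, they are equivalent — the two output columns agree on all 8 assignments:
x | w | v | Expression 1 | Expression 2
---------------------------------------
0 | 0 | 0 | 0 | 0
0 | 0 | 1 | 0 | 0
0 | 1 | 0 | 0 | 0
0 | 1 | 1 | 0 | 0
1 | 0 | 0 | 1 | 1
1 | 0 | 1 | 0 | 0
1 | 1 | 0 | 1 | 1
1 | 1 | 1 | 1 | 1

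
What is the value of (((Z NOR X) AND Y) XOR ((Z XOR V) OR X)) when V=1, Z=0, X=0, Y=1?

Substituting: (((0 NOR 0) AND 1) XOR ((0 XOR 1) OR 0))
= 0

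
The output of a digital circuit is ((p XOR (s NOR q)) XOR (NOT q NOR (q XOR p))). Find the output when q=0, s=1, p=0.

Substituting: ((0 XOR (1 NOR 0)) XOR (NOT 0 NOR (0 XOR 0)))
= 0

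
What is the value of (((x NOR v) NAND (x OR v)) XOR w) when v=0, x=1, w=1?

Substituting: (((1 NOR 0) NAND (1 OR 0)) XOR 1)
= 0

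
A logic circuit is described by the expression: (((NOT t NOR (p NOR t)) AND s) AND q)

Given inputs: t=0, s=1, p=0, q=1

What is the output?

Substituting: (((NOT 0 NOR (0 NOR 0)) AND 1) AND 1)
= 0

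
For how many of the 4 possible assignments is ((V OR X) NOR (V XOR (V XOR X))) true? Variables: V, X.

Satisfying assignments: (0,0)
Count: 1 out of 4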